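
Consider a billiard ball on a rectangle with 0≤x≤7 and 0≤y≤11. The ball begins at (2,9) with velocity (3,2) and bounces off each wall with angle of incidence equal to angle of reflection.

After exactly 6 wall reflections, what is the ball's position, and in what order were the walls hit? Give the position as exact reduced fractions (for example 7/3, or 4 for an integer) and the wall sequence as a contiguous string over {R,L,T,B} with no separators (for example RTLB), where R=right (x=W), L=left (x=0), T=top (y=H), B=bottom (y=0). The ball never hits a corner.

Final position: (0,13/3)
Wall sequence: TRLRBL

1. t=1 → T at (5,11); v=(3,-2)
2. t=2/3 → R at (7,29/3); v=(-3,-2)
3. t=7/3 → L at (0,5); v=(3,-2)
4. t=7/3 → R at (7,1/3); v=(-3,-2)
5. t=1/6 → B at (13/2,0); v=(-3,2)
6. t=13/6 → L at (0,13/3); v=(3,2)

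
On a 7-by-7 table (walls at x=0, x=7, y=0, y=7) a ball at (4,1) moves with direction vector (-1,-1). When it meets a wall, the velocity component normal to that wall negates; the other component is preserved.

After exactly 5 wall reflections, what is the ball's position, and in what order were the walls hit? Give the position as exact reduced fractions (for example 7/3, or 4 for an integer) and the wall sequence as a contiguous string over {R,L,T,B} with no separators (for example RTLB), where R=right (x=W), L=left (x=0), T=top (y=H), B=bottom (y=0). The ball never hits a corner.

1. t=1 → B at (3,0); v=(-1,1)
2. t=3 → L at (0,3); v=(1,1)
3. t=4 → T at (4,7); v=(1,-1)
4. t=3 → R at (7,4); v=(-1,-1)
5. t=4 → B at (3,0); v=(-1,1)

Final position: (3,0)
Wall sequence: BLTRB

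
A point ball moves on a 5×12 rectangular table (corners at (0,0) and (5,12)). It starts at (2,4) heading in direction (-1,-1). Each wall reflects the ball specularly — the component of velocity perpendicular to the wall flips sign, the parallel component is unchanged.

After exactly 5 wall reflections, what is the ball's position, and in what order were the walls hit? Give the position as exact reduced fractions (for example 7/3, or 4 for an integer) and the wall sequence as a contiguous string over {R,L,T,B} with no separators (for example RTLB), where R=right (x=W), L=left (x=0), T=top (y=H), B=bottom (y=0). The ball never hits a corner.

1. t=2 → L at (0,2); v=(1,-1)
2. t=2 → B at (2,0); v=(1,1)
3. t=3 → R at (5,3); v=(-1,1)
4. t=5 → L at (0,8); v=(1,1)
5. t=4 → T at (4,12); v=(1,-1)

Final position: (4,12)
Wall sequence: LBRLT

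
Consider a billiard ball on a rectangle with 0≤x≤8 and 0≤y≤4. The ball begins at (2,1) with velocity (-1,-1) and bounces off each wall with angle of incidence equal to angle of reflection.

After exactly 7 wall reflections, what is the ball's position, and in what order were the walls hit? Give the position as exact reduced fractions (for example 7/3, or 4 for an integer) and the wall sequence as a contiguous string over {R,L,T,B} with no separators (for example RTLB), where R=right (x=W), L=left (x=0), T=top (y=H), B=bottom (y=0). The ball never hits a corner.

1. t=1 → B at (1,0); v=(-1,1)
2. t=1 → L at (0,1); v=(1,1)
3. t=3 → T at (3,4); v=(1,-1)
4. t=4 → B at (7,0); v=(1,1)
5. t=1 → R at (8,1); v=(-1,1)
6. t=3 → T at (5,4); v=(-1,-1)
7. t=4 → B at (1,0); v=(-1,1)

Final position: (1,0)
Wall sequence: BLTBRTB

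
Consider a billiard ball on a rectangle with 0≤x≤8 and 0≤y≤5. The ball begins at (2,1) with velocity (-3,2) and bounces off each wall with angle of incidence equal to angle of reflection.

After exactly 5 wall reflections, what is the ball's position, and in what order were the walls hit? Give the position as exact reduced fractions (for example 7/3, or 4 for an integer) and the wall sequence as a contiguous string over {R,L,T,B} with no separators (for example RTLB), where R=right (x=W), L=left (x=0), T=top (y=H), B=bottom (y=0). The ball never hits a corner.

1. t=2/3 → L at (0,7/3); v=(3,2)
2. t=4/3 → T at (4,5); v=(3,-2)
3. t=4/3 → R at (8,7/3); v=(-3,-2)
4. t=7/6 → B at (9/2,0); v=(-3,2)
5. t=3/2 → L at (0,3); v=(3,2)

Final position: (0,3)
Wall sequence: LTRBL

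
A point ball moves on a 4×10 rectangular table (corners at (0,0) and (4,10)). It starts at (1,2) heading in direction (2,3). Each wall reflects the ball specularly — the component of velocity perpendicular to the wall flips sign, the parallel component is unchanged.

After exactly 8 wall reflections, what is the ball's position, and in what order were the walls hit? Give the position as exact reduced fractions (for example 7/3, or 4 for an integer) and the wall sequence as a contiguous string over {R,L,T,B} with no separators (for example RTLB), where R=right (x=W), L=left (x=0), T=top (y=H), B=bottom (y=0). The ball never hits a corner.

1. t=3/2 → R at (4,13/2); v=(-2,3)
2. t=7/6 → T at (5/3,10); v=(-2,-3)
3. t=5/6 → L at (0,15/2); v=(2,-3)
4. t=2 → R at (4,3/2); v=(-2,-3)
5. t=1/2 → B at (3,0); v=(-2,3)
6. t=3/2 → L at (0,9/2); v=(2,3)
7. t=11/6 → T at (11/3,10); v=(2,-3)
8. t=1/6 → R at (4,19/2); v=(-2,-3)

Final position: (4,19/2)
Wall sequence: RTLRBLTR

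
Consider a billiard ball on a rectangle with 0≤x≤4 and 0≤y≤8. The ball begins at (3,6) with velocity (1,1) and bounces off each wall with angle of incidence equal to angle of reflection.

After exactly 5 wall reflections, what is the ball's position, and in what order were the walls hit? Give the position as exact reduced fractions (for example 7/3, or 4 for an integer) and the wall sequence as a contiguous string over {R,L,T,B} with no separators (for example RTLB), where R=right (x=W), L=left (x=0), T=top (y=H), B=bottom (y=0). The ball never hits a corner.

Final position: (3,0)
Wall sequence: RTLRB

1. t=1 → R at (4,7); v=(-1,1)
2. t=1 → T at (3,8); v=(-1,-1)
3. t=3 → L at (0,5); v=(1,-1)
4. t=4 → R at (4,1); v=(-1,-1)
5. t=1 → B at (3,0); v=(-1,1)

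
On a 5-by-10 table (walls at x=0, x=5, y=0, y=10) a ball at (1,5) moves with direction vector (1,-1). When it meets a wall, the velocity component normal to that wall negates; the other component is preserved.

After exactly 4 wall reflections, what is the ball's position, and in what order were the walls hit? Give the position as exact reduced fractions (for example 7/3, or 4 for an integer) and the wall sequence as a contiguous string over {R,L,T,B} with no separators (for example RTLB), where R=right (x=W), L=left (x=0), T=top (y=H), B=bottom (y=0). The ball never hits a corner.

Final position: (5,9)
Wall sequence: RBLR

1. t=4 → R at (5,1); v=(-1,-1)
2. t=1 → B at (4,0); v=(-1,1)
3. t=4 → L at (0,4); v=(1,1)
4. t=5 → R at (5,9); v=(-1,1)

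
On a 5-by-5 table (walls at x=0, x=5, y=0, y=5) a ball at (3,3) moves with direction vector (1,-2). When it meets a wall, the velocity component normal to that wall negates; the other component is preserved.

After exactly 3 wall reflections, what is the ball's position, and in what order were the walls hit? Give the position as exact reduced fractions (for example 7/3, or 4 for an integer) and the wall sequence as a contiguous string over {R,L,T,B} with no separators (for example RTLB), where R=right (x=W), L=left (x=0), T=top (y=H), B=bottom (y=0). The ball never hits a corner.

Final position: (3,5)
Wall sequence: BRT

1. t=3/2 → B at (9/2,0); v=(1,2)
2. t=1/2 → R at (5,1); v=(-1,2)
3. t=2 → T at (3,5); v=(-1,-2)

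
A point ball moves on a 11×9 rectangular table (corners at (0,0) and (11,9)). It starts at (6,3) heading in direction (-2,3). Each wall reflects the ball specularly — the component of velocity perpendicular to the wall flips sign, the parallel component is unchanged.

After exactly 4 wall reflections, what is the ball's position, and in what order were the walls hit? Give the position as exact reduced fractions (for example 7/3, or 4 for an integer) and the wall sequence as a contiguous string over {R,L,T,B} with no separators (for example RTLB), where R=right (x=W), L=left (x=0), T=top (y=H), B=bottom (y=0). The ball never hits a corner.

Final position: (10,9)
Wall sequence: TLBT

1. t=2 → T at (2,9); v=(-2,-3)
2. t=1 → L at (0,6); v=(2,-3)
3. t=2 → B at (4,0); v=(2,3)
4. t=3 → T at (10,9); v=(2,-3)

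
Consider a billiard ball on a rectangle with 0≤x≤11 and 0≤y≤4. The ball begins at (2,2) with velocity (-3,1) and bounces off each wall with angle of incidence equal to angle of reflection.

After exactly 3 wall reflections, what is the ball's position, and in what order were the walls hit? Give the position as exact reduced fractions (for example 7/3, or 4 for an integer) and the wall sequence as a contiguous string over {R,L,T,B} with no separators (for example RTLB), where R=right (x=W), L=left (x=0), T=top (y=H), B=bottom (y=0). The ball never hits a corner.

Final position: (11,5/3)
Wall sequence: LTR

1. t=2/3 → L at (0,8/3); v=(3,1)
2. t=4/3 → T at (4,4); v=(3,-1)
3. t=7/3 → R at (11,5/3); v=(-3,-1)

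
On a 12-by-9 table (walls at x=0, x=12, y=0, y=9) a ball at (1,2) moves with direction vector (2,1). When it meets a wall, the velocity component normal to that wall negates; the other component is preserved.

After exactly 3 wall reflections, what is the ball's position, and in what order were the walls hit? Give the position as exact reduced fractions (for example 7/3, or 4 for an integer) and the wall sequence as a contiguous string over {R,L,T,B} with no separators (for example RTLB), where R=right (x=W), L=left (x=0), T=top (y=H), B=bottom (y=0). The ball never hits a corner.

1. t=11/2 → R at (12,15/2); v=(-2,1)
2. t=3/2 → T at (9,9); v=(-2,-1)
3. t=9/2 → L at (0,9/2); v=(2,-1)

Final position: (0,9/2)
Wall sequence: RTL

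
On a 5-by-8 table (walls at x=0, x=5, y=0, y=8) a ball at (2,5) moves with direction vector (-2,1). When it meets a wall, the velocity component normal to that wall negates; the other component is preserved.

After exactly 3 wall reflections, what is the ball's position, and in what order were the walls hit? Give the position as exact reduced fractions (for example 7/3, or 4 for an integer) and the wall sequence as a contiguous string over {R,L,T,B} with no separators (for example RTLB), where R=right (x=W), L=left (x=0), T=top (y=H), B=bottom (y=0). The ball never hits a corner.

1. t=1 → L at (0,6); v=(2,1)
2. t=2 → T at (4,8); v=(2,-1)
3. t=1/2 → R at (5,15/2); v=(-2,-1)

Final position: (5,15/2)
Wall sequence: LTR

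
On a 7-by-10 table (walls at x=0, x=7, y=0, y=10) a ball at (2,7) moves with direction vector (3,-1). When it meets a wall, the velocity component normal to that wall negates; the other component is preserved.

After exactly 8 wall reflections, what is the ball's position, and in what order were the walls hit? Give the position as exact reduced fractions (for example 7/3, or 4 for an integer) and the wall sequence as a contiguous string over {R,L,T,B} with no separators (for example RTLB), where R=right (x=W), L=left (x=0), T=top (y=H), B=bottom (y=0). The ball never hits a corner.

1. t=5/3 → R at (7,16/3); v=(-3,-1)
2. t=7/3 → L at (0,3); v=(3,-1)
3. t=7/3 → R at (7,2/3); v=(-3,-1)
4. t=2/3 → B at (5,0); v=(-3,1)
5. t=5/3 → L at (0,5/3); v=(3,1)
6. t=7/3 → R at (7,4); v=(-3,1)
7. t=7/3 → L at (0,19/3); v=(3,1)
8. t=7/3 → R at (7,26/3); v=(-3,1)

Final position: (7,26/3)
Wall sequence: RLRBLRLR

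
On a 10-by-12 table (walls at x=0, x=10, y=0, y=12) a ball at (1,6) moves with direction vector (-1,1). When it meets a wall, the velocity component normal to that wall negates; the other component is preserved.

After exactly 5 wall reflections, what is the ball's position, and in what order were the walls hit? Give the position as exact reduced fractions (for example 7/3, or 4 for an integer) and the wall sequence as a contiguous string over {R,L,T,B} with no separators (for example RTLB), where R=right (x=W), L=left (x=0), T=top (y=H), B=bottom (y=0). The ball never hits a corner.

1. t=1 → L at (0,7); v=(1,1)
2. t=5 → T at (5,12); v=(1,-1)
3. t=5 → R at (10,7); v=(-1,-1)
4. t=7 → B at (3,0); v=(-1,1)
5. t=3 → L at (0,3); v=(1,1)

Final position: (0,3)
Wall sequence: LTRBL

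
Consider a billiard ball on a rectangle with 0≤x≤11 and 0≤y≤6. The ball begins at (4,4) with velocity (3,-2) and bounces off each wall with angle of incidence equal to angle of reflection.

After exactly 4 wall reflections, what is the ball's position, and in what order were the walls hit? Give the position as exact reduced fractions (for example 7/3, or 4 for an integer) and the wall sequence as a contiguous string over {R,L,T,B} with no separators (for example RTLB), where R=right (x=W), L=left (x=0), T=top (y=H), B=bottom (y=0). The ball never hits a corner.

1. t=2 → B at (10,0); v=(3,2)
2. t=1/3 → R at (11,2/3); v=(-3,2)
3. t=8/3 → T at (3,6); v=(-3,-2)
4. t=1 → L at (0,4); v=(3,-2)

Final position: (0,4)
Wall sequence: BRTL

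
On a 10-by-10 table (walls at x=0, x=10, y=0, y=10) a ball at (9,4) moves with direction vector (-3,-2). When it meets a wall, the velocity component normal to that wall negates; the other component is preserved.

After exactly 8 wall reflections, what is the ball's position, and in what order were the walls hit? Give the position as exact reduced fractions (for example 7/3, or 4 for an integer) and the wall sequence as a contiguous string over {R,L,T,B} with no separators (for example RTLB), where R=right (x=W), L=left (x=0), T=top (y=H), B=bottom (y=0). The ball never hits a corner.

1. t=2 → B at (3,0); v=(-3,2)
2. t=1 → L at (0,2); v=(3,2)
3. t=10/3 → R at (10,26/3); v=(-3,2)
4. t=2/3 → T at (8,10); v=(-3,-2)
5. t=8/3 → L at (0,14/3); v=(3,-2)
6. t=7/3 → B at (7,0); v=(3,2)
7. t=1 → R at (10,2); v=(-3,2)
8. t=10/3 → L at (0,26/3); v=(3,2)

Final position: (0,26/3)
Wall sequence: BLRTLBRL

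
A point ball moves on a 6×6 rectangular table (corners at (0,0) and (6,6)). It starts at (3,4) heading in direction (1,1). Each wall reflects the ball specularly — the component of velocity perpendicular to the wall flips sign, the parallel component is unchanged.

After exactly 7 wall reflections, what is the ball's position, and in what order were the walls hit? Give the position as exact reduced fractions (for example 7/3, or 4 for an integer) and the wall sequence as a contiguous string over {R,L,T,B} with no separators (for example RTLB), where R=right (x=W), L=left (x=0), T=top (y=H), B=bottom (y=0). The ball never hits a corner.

Final position: (1,0)
Wall sequence: TRBLTRB

1. t=2 → T at (5,6); v=(1,-1)
2. t=1 → R at (6,5); v=(-1,-1)
3. t=5 → B at (1,0); v=(-1,1)
4. t=1 → L at (0,1); v=(1,1)
5. t=5 → T at (5,6); v=(1,-1)
6. t=1 → R at (6,5); v=(-1,-1)
7. t=5 → B at (1,0); v=(-1,1)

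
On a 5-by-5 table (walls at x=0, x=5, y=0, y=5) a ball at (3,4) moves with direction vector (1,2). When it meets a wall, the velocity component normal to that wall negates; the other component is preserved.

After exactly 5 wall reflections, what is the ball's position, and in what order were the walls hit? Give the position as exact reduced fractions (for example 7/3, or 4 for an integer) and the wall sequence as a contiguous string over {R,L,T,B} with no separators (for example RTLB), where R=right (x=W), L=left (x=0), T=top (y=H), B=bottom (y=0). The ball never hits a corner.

Final position: (0,2)
Wall sequence: TRBTL

1. t=1/2 → T at (7/2,5); v=(1,-2)
2. t=3/2 → R at (5,2); v=(-1,-2)
3. t=1 → B at (4,0); v=(-1,2)
4. t=5/2 → T at (3/2,5); v=(-1,-2)
5. t=3/2 → L at (0,2); v=(1,-2)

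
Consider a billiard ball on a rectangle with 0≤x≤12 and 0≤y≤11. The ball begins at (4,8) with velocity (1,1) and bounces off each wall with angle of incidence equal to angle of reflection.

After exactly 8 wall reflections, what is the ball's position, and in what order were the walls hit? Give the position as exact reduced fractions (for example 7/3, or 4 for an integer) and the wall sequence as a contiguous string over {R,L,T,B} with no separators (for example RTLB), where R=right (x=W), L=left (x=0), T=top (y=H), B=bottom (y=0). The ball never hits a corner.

Final position: (0,8)
Wall sequence: TRBLTRBL

1. t=3 → T at (7,11); v=(1,-1)
2. t=5 → R at (12,6); v=(-1,-1)
3. t=6 → B at (6,0); v=(-1,1)
4. t=6 → L at (0,6); v=(1,1)
5. t=5 → T at (5,11); v=(1,-1)
6. t=7 → R at (12,4); v=(-1,-1)
7. t=4 → B at (8,0); v=(-1,1)
8. t=8 → L at (0,8); v=(1,1)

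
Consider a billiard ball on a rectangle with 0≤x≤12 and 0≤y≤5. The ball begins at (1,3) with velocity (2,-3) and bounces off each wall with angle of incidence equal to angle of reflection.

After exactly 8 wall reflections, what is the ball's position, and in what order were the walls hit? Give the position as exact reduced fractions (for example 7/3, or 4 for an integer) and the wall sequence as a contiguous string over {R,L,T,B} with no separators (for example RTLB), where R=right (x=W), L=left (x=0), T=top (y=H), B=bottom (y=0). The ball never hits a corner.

Final position: (1,0)
Wall sequence: BTBRTBTB

1. t=1 → B at (3,0); v=(2,3)
2. t=5/3 → T at (19/3,5); v=(2,-3)
3. t=5/3 → B at (29/3,0); v=(2,3)
4. t=7/6 → R at (12,7/2); v=(-2,3)
5. t=1/2 → T at (11,5); v=(-2,-3)
6. t=5/3 → B at (23/3,0); v=(-2,3)
7. t=5/3 → T at (13/3,5); v=(-2,-3)
8. t=5/3 → B at (1,0); v=(-2,3)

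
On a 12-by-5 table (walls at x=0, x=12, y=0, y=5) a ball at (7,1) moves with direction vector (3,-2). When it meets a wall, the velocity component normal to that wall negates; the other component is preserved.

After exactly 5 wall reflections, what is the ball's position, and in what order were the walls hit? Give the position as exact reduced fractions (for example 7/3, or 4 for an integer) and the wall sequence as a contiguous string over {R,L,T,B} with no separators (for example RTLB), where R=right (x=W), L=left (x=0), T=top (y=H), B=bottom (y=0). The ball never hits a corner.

1. t=1/2 → B at (17/2,0); v=(3,2)
2. t=7/6 → R at (12,7/3); v=(-3,2)
3. t=4/3 → T at (8,5); v=(-3,-2)
4. t=5/2 → B at (1/2,0); v=(-3,2)
5. t=1/6 → L at (0,1/3); v=(3,2)

Final position: (0,1/3)
Wall sequence: BRTBL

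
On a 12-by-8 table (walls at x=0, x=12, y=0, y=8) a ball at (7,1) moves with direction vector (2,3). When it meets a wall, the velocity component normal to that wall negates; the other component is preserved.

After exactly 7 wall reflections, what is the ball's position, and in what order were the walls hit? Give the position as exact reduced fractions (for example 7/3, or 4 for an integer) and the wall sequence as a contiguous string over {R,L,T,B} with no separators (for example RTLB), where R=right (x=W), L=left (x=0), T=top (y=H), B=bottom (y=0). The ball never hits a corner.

1. t=7/3 → T at (35/3,8); v=(2,-3)
2. t=1/6 → R at (12,15/2); v=(-2,-3)
3. t=5/2 → B at (7,0); v=(-2,3)
4. t=8/3 → T at (5/3,8); v=(-2,-3)
5. t=5/6 → L at (0,11/2); v=(2,-3)
6. t=11/6 → B at (11/3,0); v=(2,3)
7. t=8/3 → T at (9,8); v=(2,-3)

Final position: (9,8)
Wall sequence: TRBTLBT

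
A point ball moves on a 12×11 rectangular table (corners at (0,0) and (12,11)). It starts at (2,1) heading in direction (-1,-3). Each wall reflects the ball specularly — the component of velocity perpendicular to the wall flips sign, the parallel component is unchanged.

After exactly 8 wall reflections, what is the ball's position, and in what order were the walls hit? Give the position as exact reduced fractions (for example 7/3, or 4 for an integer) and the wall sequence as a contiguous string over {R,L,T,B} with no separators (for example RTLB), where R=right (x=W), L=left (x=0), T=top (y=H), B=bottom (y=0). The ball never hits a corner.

Final position: (22/3,11)
Wall sequence: BLTBTRBT

1. t=1/3 → B at (5/3,0); v=(-1,3)
2. t=5/3 → L at (0,5); v=(1,3)
3. t=2 → T at (2,11); v=(1,-3)
4. t=11/3 → B at (17/3,0); v=(1,3)
5. t=11/3 → T at (28/3,11); v=(1,-3)
6. t=8/3 → R at (12,3); v=(-1,-3)
7. t=1 → B at (11,0); v=(-1,3)
8. t=11/3 → T at (22/3,11); v=(-1,-3)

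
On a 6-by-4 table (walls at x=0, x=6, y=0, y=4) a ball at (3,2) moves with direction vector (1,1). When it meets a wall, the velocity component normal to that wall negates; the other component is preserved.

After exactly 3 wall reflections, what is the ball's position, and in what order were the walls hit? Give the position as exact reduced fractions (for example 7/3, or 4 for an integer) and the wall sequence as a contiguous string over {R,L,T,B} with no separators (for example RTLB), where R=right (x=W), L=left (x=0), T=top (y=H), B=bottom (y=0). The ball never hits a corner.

1. t=2 → T at (5,4); v=(1,-1)
2. t=1 → R at (6,3); v=(-1,-1)
3. t=3 → B at (3,0); v=(-1,1)

Final position: (3,0)
Wall sequence: TRB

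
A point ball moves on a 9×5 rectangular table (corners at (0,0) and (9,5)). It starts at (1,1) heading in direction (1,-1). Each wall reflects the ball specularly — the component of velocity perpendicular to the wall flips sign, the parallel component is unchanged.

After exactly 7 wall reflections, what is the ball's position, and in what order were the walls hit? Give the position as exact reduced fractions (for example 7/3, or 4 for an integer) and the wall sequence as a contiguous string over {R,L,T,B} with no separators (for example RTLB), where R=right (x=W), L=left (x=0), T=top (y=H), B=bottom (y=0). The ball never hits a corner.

Final position: (4,0)
Wall sequence: BTRBTLB

1. t=1 → B at (2,0); v=(1,1)
2. t=5 → T at (7,5); v=(1,-1)
3. t=2 → R at (9,3); v=(-1,-1)
4. t=3 → B at (6,0); v=(-1,1)
5. t=5 → T at (1,5); v=(-1,-1)
6. t=1 → L at (0,4); v=(1,-1)
7. t=4 → B at (4,0); v=(1,1)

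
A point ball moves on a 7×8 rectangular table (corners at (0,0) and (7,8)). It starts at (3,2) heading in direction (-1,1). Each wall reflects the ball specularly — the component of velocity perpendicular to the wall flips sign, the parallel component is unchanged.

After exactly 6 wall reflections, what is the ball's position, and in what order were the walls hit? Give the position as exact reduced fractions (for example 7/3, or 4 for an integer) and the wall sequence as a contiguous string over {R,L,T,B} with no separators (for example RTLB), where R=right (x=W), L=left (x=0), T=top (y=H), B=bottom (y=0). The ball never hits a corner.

Final position: (5,8)
Wall sequence: LTRBLT

1. t=3 → L at (0,5); v=(1,1)
2. t=3 → T at (3,8); v=(1,-1)
3. t=4 → R at (7,4); v=(-1,-1)
4. t=4 → B at (3,0); v=(-1,1)
5. t=3 → L at (0,3); v=(1,1)
6. t=5 → T at (5,8); v=(1,-1)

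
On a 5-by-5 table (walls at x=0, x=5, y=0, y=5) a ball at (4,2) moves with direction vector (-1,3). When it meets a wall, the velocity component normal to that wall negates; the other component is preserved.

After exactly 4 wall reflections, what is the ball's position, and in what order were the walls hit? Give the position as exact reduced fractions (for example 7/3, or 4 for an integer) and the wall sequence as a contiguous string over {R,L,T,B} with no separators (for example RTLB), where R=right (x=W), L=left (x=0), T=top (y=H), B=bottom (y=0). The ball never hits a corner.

Final position: (1/3,5)
Wall sequence: TBLT

1. t=1 → T at (3,5); v=(-1,-3)
2. t=5/3 → B at (4/3,0); v=(-1,3)
3. t=4/3 → L at (0,4); v=(1,3)
4. t=1/3 → T at (1/3,5); v=(1,-3)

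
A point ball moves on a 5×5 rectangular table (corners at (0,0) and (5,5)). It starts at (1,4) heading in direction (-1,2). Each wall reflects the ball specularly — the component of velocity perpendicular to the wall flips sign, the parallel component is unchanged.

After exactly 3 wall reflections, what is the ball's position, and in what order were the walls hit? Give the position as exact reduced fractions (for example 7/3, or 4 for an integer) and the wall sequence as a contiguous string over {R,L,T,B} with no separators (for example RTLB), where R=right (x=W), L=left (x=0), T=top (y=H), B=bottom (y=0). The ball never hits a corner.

1. t=1/2 → T at (1/2,5); v=(-1,-2)
2. t=1/2 → L at (0,4); v=(1,-2)
3. t=2 → B at (2,0); v=(1,2)

Final position: (2,0)
Wall sequence: TLB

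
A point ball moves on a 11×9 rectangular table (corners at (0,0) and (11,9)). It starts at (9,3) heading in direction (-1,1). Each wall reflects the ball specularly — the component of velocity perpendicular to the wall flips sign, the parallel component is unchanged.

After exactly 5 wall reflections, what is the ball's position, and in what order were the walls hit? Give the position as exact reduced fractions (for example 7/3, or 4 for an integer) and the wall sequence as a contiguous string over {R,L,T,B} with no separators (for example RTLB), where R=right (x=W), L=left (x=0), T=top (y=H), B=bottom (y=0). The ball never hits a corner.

1. t=6 → T at (3,9); v=(-1,-1)
2. t=3 → L at (0,6); v=(1,-1)
3. t=6 → B at (6,0); v=(1,1)
4. t=5 → R at (11,5); v=(-1,1)
5. t=4 → T at (7,9); v=(-1,-1)

Final position: (7,9)
Wall sequence: TLBRT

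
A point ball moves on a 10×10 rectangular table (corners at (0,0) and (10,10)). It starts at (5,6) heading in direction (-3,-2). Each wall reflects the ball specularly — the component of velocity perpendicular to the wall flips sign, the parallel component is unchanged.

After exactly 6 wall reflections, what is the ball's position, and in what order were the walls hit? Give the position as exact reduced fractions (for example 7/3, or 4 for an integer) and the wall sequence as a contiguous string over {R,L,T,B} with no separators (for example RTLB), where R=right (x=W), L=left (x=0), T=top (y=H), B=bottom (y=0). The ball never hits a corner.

1. t=5/3 → L at (0,8/3); v=(3,-2)
2. t=4/3 → B at (4,0); v=(3,2)
3. t=2 → R at (10,4); v=(-3,2)
4. t=3 → T at (1,10); v=(-3,-2)
5. t=1/3 → L at (0,28/3); v=(3,-2)
6. t=10/3 → R at (10,8/3); v=(-3,-2)

Final position: (10,8/3)
Wall sequence: LBRTLR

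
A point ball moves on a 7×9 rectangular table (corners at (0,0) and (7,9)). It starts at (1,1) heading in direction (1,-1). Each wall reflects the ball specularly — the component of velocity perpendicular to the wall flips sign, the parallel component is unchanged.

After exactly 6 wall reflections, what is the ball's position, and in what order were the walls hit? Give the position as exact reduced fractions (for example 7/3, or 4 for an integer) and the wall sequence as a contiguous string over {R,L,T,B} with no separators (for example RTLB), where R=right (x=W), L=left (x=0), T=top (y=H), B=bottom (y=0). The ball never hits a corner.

Final position: (7,1)
Wall sequence: BRTLBR

1. t=1 → B at (2,0); v=(1,1)
2. t=5 → R at (7,5); v=(-1,1)
3. t=4 → T at (3,9); v=(-1,-1)
4. t=3 → L at (0,6); v=(1,-1)
5. t=6 → B at (6,0); v=(1,1)
6. t=1 → R at (7,1); v=(-1,1)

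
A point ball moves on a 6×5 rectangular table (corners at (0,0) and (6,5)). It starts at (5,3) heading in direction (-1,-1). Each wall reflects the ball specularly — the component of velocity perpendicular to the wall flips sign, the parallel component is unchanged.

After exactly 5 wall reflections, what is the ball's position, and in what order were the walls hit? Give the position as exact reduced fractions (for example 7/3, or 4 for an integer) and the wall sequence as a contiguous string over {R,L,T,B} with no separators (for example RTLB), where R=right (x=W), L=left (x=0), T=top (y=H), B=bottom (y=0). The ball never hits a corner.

Final position: (4,0)
Wall sequence: BLTRB

1. t=3 → B at (2,0); v=(-1,1)
2. t=2 → L at (0,2); v=(1,1)
3. t=3 → T at (3,5); v=(1,-1)
4. t=3 → R at (6,2); v=(-1,-1)
5. t=2 → B at (4,0); v=(-1,1)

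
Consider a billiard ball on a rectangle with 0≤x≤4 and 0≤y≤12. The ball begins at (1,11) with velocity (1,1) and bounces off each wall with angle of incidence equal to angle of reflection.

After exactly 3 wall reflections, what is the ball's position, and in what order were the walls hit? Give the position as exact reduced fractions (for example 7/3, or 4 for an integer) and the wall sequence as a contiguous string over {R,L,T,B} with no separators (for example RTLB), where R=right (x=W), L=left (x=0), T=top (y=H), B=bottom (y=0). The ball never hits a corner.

Final position: (0,6)
Wall sequence: TRL

1. t=1 → T at (2,12); v=(1,-1)
2. t=2 → R at (4,10); v=(-1,-1)
3. t=4 → L at (0,6); v=(1,-1)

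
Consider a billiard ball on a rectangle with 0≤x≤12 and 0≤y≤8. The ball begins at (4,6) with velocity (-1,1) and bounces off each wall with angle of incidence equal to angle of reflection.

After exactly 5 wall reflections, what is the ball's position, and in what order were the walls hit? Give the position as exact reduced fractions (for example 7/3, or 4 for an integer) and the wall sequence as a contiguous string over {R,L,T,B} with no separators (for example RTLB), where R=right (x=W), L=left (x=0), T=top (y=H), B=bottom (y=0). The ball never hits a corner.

1. t=2 → T at (2,8); v=(-1,-1)
2. t=2 → L at (0,6); v=(1,-1)
3. t=6 → B at (6,0); v=(1,1)
4. t=6 → R at (12,6); v=(-1,1)
5. t=2 → T at (10,8); v=(-1,-1)

Final position: (10,8)
Wall sequence: TLBRT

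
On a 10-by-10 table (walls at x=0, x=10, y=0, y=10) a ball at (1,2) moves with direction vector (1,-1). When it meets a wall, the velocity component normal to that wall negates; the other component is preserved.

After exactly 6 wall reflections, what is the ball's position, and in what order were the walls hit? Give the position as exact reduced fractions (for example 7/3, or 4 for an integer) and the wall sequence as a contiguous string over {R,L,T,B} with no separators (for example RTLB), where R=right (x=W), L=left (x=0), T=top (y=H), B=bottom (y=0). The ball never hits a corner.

Final position: (10,7)
Wall sequence: BRTLBR

1. t=2 → B at (3,0); v=(1,1)
2. t=7 → R at (10,7); v=(-1,1)
3. t=3 → T at (7,10); v=(-1,-1)
4. t=7 → L at (0,3); v=(1,-1)
5. t=3 → B at (3,0); v=(1,1)
6. t=7 → R at (10,7); v=(-1,1)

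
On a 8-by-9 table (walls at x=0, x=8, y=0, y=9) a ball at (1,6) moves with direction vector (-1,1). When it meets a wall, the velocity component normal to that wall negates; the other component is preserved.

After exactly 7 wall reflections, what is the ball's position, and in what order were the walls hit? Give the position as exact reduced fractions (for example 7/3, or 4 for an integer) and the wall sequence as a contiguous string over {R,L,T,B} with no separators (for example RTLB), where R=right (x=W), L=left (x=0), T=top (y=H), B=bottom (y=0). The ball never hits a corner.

Final position: (8,5)
Wall sequence: LTRBLTR

1. t=1 → L at (0,7); v=(1,1)
2. t=2 → T at (2,9); v=(1,-1)
3. t=6 → R at (8,3); v=(-1,-1)
4. t=3 → B at (5,0); v=(-1,1)
5. t=5 → L at (0,5); v=(1,1)
6. t=4 → T at (4,9); v=(1,-1)
7. t=4 → R at (8,5); v=(-1,-1)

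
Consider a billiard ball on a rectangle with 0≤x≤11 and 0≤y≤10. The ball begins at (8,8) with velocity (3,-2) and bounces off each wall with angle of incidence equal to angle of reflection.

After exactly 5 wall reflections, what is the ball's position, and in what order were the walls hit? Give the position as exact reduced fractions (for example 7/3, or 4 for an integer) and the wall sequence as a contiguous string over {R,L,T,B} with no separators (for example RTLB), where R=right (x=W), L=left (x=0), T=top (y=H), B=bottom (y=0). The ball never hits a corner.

1. t=1 → R at (11,6); v=(-3,-2)
2. t=3 → B at (2,0); v=(-3,2)
3. t=2/3 → L at (0,4/3); v=(3,2)
4. t=11/3 → R at (11,26/3); v=(-3,2)
5. t=2/3 → T at (9,10); v=(-3,-2)

Final position: (9,10)
Wall sequence: RBLRT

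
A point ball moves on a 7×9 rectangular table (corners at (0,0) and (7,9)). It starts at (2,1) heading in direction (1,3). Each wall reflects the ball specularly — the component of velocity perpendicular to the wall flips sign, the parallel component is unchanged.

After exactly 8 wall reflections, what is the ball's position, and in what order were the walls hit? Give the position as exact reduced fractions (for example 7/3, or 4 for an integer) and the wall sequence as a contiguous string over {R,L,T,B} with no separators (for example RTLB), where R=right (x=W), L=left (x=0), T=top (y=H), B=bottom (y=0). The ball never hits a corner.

Final position: (17/3,0)
Wall sequence: TRBTBLTB

1. t=8/3 → T at (14/3,9); v=(1,-3)
2. t=7/3 → R at (7,2); v=(-1,-3)
3. t=2/3 → B at (19/3,0); v=(-1,3)
4. t=3 → T at (10/3,9); v=(-1,-3)
5. t=3 → B at (1/3,0); v=(-1,3)
6. t=1/3 → L at (0,1); v=(1,3)
7. t=8/3 → T at (8/3,9); v=(1,-3)
8. t=3 → B at (17/3,0); v=(1,3)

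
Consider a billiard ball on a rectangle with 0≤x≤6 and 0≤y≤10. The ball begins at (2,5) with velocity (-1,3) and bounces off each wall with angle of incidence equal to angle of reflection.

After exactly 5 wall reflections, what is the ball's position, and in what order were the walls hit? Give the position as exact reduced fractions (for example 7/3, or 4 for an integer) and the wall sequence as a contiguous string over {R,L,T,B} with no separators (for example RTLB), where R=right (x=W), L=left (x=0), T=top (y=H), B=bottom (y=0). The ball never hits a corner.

1. t=5/3 → T at (1/3,10); v=(-1,-3)
2. t=1/3 → L at (0,9); v=(1,-3)
3. t=3 → B at (3,0); v=(1,3)
4. t=3 → R at (6,9); v=(-1,3)
5. t=1/3 → T at (17/3,10); v=(-1,-3)

Final position: (17/3,10)
Wall sequence: TLBRT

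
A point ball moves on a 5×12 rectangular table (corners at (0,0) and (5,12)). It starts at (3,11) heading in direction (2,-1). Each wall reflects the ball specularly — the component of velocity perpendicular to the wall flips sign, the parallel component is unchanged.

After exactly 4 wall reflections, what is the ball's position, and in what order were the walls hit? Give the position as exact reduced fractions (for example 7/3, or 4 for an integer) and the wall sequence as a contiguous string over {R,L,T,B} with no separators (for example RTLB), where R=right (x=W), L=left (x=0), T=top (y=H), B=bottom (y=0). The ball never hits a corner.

Final position: (0,5/2)
Wall sequence: RLRL

1. t=1 → R at (5,10); v=(-2,-1)
2. t=5/2 → L at (0,15/2); v=(2,-1)
3. t=5/2 → R at (5,5); v=(-2,-1)
4. t=5/2 → L at (0,5/2); v=(2,-1)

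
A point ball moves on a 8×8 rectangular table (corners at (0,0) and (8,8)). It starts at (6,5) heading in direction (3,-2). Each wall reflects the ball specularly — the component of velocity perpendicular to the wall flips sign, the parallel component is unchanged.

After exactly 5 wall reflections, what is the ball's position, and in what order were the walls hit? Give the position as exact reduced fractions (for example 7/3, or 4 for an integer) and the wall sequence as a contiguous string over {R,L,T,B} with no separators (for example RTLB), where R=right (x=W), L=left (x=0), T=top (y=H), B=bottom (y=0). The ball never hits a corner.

1. t=2/3 → R at (8,11/3); v=(-3,-2)
2. t=11/6 → B at (5/2,0); v=(-3,2)
3. t=5/6 → L at (0,5/3); v=(3,2)
4. t=8/3 → R at (8,7); v=(-3,2)
5. t=1/2 → T at (13/2,8); v=(-3,-2)

Final position: (13/2,8)
Wall sequence: RBLRT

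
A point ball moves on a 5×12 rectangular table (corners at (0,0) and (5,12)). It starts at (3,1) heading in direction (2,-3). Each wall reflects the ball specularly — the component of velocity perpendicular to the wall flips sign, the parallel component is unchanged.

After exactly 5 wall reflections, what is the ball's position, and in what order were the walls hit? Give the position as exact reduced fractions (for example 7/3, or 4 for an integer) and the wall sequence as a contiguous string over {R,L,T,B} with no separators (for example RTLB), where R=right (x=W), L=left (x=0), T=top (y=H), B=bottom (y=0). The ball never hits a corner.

1. t=1/3 → B at (11/3,0); v=(2,3)
2. t=2/3 → R at (5,2); v=(-2,3)
3. t=5/2 → L at (0,19/2); v=(2,3)
4. t=5/6 → T at (5/3,12); v=(2,-3)
5. t=5/3 → R at (5,7); v=(-2,-3)

Final position: (5,7)
Wall sequence: BRLTR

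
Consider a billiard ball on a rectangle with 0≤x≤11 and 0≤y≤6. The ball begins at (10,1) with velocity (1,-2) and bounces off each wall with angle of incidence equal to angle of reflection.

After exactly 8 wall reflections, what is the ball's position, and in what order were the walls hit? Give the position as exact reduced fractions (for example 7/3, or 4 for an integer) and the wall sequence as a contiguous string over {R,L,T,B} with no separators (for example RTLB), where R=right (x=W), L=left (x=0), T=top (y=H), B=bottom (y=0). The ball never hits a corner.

1. t=1/2 → B at (21/2,0); v=(1,2)
2. t=1/2 → R at (11,1); v=(-1,2)
3. t=5/2 → T at (17/2,6); v=(-1,-2)
4. t=3 → B at (11/2,0); v=(-1,2)
5. t=3 → T at (5/2,6); v=(-1,-2)
6. t=5/2 → L at (0,1); v=(1,-2)
7. t=1/2 → B at (1/2,0); v=(1,2)
8. t=3 → T at (7/2,6); v=(1,-2)

Final position: (7/2,6)
Wall sequence: BRTBTLBT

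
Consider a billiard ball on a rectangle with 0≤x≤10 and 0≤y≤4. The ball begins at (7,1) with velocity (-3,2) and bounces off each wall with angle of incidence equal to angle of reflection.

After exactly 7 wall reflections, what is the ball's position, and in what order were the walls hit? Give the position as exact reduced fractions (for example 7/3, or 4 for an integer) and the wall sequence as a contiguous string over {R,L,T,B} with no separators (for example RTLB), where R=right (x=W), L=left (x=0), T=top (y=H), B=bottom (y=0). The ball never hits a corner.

1. t=3/2 → T at (5/2,4); v=(-3,-2)
2. t=5/6 → L at (0,7/3); v=(3,-2)
3. t=7/6 → B at (7/2,0); v=(3,2)
4. t=2 → T at (19/2,4); v=(3,-2)
5. t=1/6 → R at (10,11/3); v=(-3,-2)
6. t=11/6 → B at (9/2,0); v=(-3,2)
7. t=3/2 → L at (0,3); v=(3,2)

Final position: (0,3)
Wall sequence: TLBTRBL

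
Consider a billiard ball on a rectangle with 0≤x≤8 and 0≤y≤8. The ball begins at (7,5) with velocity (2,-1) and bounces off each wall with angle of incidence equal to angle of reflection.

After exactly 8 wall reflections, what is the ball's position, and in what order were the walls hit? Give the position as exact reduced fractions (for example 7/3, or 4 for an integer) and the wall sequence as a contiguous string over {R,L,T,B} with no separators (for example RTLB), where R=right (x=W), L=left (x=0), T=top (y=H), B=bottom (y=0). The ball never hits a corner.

1. t=1/2 → R at (8,9/2); v=(-2,-1)
2. t=4 → L at (0,1/2); v=(2,-1)
3. t=1/2 → B at (1,0); v=(2,1)
4. t=7/2 → R at (8,7/2); v=(-2,1)
5. t=4 → L at (0,15/2); v=(2,1)
6. t=1/2 → T at (1,8); v=(2,-1)
7. t=7/2 → R at (8,9/2); v=(-2,-1)
8. t=4 → L at (0,1/2); v=(2,-1)

Final position: (0,1/2)
Wall sequence: RLBRLTRL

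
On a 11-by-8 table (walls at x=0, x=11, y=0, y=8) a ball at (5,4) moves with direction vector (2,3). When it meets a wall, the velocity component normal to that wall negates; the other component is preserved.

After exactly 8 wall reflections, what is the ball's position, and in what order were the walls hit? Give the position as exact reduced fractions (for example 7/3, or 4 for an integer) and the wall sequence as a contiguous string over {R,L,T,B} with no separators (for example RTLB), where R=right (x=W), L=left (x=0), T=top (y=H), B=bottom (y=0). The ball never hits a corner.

1. t=4/3 → T at (23/3,8); v=(2,-3)
2. t=5/3 → R at (11,3); v=(-2,-3)
3. t=1 → B at (9,0); v=(-2,3)
4. t=8/3 → T at (11/3,8); v=(-2,-3)
5. t=11/6 → L at (0,5/2); v=(2,-3)
6. t=5/6 → B at (5/3,0); v=(2,3)
7. t=8/3 → T at (7,8); v=(2,-3)
8. t=2 → R at (11,2); v=(-2,-3)

Final position: (11,2)
Wall sequence: TRBTLBTR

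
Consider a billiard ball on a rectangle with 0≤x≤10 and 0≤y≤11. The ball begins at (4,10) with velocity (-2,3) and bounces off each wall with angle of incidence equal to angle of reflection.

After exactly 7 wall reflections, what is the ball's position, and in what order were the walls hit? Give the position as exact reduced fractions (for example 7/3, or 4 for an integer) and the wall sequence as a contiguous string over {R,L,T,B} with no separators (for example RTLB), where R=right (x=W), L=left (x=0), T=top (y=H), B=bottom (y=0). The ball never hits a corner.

Final position: (0,2)
Wall sequence: TLBRTBL

1. t=1/3 → T at (10/3,11); v=(-2,-3)
2. t=5/3 → L at (0,6); v=(2,-3)
3. t=2 → B at (4,0); v=(2,3)
4. t=3 → R at (10,9); v=(-2,3)
5. t=2/3 → T at (26/3,11); v=(-2,-3)
6. t=11/3 → B at (4/3,0); v=(-2,3)
7. t=2/3 → L at (0,2); v=(2,3)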